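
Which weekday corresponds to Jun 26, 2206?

Doomsday rule: the anchor day for the 2200s is Friday. For year 06: 6÷12 = 0 r 6, and 6÷4 = 1, so 0+6+1 = 7.
Friday + 7 ≡ Friday — that's 2206's doomsday.
In June the doomsday date is Jun 6.
Jun 26 is 20 days after Jun 6; 20 mod 7 = 6, so Friday + 6 = Thursday.

Thursday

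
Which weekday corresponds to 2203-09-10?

Saturday

Doomsday rule: the anchor day for the 2200s is Friday. For year 03: 3÷12 = 0 r 3, and 3÷4 = 0, so 0+3+0 = 3.
Friday + 3 ≡ Monday — that's 2203's doomsday.
In September the doomsday date is Sep 5.
Sep 10 is 5 days after Sep 5; 5 mod 7 = 5, so Monday + 5 = Saturday.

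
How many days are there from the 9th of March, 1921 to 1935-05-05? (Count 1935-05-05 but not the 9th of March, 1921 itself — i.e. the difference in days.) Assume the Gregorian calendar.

Mar 9, 1921 → Mar 9, 1922: 365 days.
Mar 9, 1922 → Mar 9, 1923: 365 days.
Mar 9, 1923 → Mar 9, 1924: 366 days (Feb 29, 1924 is in that span).
Mar 9, 1924 → Mar 9, 1925: 365 days.
Mar 9, 1925 → Mar 9, 1926: 365 days.
Mar 9, 1926 → Mar 9, 1927: 365 days.
Mar 9, 1927 → Mar 9, 1928: 366 days (Feb 29, 1928 is in that span).
Mar 9, 1928 → Mar 9, 1929: 365 days.
Mar 9, 1929 → Mar 9, 1930: 365 days.
Mar 9, 1930 → Mar 9, 1931: 365 days.
Mar 9, 1931 → Mar 9, 1932: 366 days (Feb 29, 1932 is in that span).
Mar 9, 1932 → Mar 9, 1933: 365 days.
Mar 9, 1933 → Mar 9, 1934: 365 days.
Mar 9, 1934 → Mar 9, 1935: 365 days.
Mar 9, 1935 → Apr 9, 1935: 31 days (March has 31).
Apr 9, 1935 → May 5, 1935: 26 days.
Total: 5170 days.

5170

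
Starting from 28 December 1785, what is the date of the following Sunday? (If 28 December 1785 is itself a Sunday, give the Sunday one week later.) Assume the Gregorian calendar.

Dec 28, 1785 is a Wednesday.
From Wednesday to the next Sunday is 4 days.
Dec 28, 1785 + 4 = Jan 1, 1786.

January 1, 1786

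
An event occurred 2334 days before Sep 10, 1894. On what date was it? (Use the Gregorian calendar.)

April 20, 1888

−365 (one year) → Sep 10, 1893 (1969 left).
−365 (one year) → Sep 10, 1892 (1604 left).
−366 (one year; includes Feb 29, 1892) → Sep 10, 1891 (1238 left).
−365 (one year) → Sep 10, 1890 (873 left).
−365 (one year) → Sep 10, 1889 (508 left).
−365 (one year) → Sep 10, 1888 (143 left).
−10 → Aug 31, 1888 (end of Aug, 31 days; 133 left).
−31 → Jul 31, 1888 (end of Jul, 31 days; 102 left).
−31 → Jun 30, 1888 (end of Jun, 30 days; 71 left).
−30 → May 31, 1888 (end of May, 31 days; 41 left).
−31 → Apr 30, 1888 (end of Apr, 30 days; 10 left).
−10 → Apr 20, 1888.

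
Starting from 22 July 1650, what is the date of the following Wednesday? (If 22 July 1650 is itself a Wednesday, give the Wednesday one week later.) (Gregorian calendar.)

Jul 22, 1650 is a Friday.
From Friday to the next Wednesday is 5 days.
Jul 22, 1650 + 5 = Jul 27, 1650.

July 27, 1650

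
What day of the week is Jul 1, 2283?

Sunday

Doomsday rule: the anchor day for the 2200s is Friday. For year 83: 83÷12 = 6 r 11, and 11÷4 = 2, so 6+11+2 = 19.
Friday + 19 ≡ Wednesday — that's 2283's doomsday.
In July the doomsday date is Jul 11.
Jul 1 is 10 days before Jul 11; 10 mod 7 = 3, so Wednesday − 3 = Sunday.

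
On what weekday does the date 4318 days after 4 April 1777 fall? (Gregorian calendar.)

Thursday

Apr 4, 1777 is a Friday.
4318 mod 7 = 6, so 4318 days after a Friday is Friday + 6 = Thursday.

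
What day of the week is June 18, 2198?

Monday

Doomsday rule: the anchor day for the 2100s is Sunday. For year 98: 98÷12 = 8 r 2, and 2÷4 = 0, so 8+2+0 = 10.
Sunday + 10 ≡ Wednesday — that's 2198's doomsday.
In June the doomsday date is Jun 6.
Jun 18 is 12 days after Jun 6; 12 mod 7 = 5, so Wednesday + 5 = Monday.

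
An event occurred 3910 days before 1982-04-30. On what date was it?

August 16, 1971

−365 (one year) → Apr 30, 1981 (3545 left).
−365 (one year) → Apr 30, 1980 (3180 left).
−366 (one year; includes Feb 29, 1980) → Apr 30, 1979 (2814 left).
−365 (one year) → Apr 30, 1978 (2449 left).
−365 (one year) → Apr 30, 1977 (2084 left).
−365 (one year) → Apr 30, 1976 (1719 left).
−366 (one year; includes Feb 29, 1976) → Apr 30, 1975 (1353 left).
−365 (one year) → Apr 30, 1974 (988 left).
−365 (one year) → Apr 30, 1973 (623 left).
−365 (one year) → Apr 30, 1972 (258 left).
−30 → Mar 31, 1972 (end of Mar, 31 days; 228 left).
−31 → Feb 29, 1972 (end of Feb, 29 days; 197 left).
−29 → Jan 31, 1972 (end of Jan, 31 days; 168 left).
−31 → Dec 31, 1971 (end of Dec, 31 days; 137 left).
−31 → Nov 30, 1971 (end of Nov, 30 days; 106 left).
−30 → Oct 31, 1971 (end of Oct, 31 days; 76 left).
−31 → Sep 30, 1971 (end of Sep, 30 days; 45 left).
−30 → Aug 31, 1971 (end of Aug, 31 days; 15 left).
−15 → Aug 16, 1971.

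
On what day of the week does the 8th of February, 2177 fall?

Saturday

Doomsday rule: the anchor day for the 2100s is Sunday. For year 77: 77÷12 = 6 r 5, and 5÷4 = 1, so 6+5+1 = 12.
Sunday + 12 ≡ Friday — that's 2177's doomsday.
In February the doomsday date is Feb 28 (2177 is not a leap year).
Feb 8 is 20 days before Feb 28; 20 mod 7 = 6, so Friday − 6 = Saturday.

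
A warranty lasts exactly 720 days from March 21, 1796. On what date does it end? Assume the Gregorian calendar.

March 11, 1798

+365 (one year) → Mar 21, 1797 (355 left).
Mar has 31 days: +11 → Apr 1, 1797 (344 left).
Apr has 30 days: +30 → May 1, 1797 (314 left).
May has 31 days: +31 → Jun 1, 1797 (283 left).
Jun has 30 days: +30 → Jul 1, 1797 (253 left).
Jul has 31 days: +31 → Aug 1, 1797 (222 left).
Aug has 31 days: +31 → Sep 1, 1797 (191 left).
Sep has 30 days: +30 → Oct 1, 1797 (161 left).
Oct has 31 days: +31 → Nov 1, 1797 (130 left).
Nov has 30 days: +30 → Dec 1, 1797 (100 left).
Dec has 31 days: +31 → Jan 1, 1798 (69 left).
Jan has 31 days: +31 → Feb 1, 1798 (38 left).
Feb has 28 days: +28 → Mar 1, 1798 (10 left).
+10 → Mar 11, 1798.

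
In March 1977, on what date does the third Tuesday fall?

March 15, 1977

March 1, 1977 is a Tuesday.
The first Tuesday is therefore March 1 (same day).
The third Tuesday is 1 + 2×7 = March 15.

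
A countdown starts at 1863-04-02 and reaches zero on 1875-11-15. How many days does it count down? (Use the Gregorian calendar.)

4610

Apr 2, 1863 → Apr 2, 1864: 366 days (Feb 29, 1864 is in that span).
Apr 2, 1864 → Apr 2, 1865: 365 days.
Apr 2, 1865 → Apr 2, 1866: 365 days.
Apr 2, 1866 → Apr 2, 1867: 365 days.
Apr 2, 1867 → Apr 2, 1868: 366 days (Feb 29, 1868 is in that span).
Apr 2, 1868 → Apr 2, 1869: 365 days.
Apr 2, 1869 → Apr 2, 1870: 365 days.
Apr 2, 1870 → Apr 2, 1871: 365 days.
Apr 2, 1871 → Apr 2, 1872: 366 days (Feb 29, 1872 is in that span).
Apr 2, 1872 → Apr 2, 1873: 365 days.
Apr 2, 1873 → Apr 2, 1874: 365 days.
Apr 2, 1874 → Apr 2, 1875: 365 days.
Apr 2, 1875 → May 2, 1875: 30 days (April has 30).
May 2, 1875 → Jun 2, 1875: 31 days (May has 31).
Jun 2, 1875 → Jul 2, 1875: 30 days (June has 30).
Jul 2, 1875 → Aug 2, 1875: 31 days (July has 31).
Aug 2, 1875 → Sep 2, 1875: 31 days (August has 31).
Sep 2, 1875 → Oct 2, 1875: 30 days (September has 30).
Oct 2, 1875 → Nov 2, 1875: 31 days (October has 31).
Nov 2, 1875 → Nov 15, 1875: 13 days.
Total: 4610 days.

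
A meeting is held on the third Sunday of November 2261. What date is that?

November 1, 2261 is a Friday.
The first Sunday is therefore November 3 (2 days later).
The third Sunday is 3 + 2×7 = November 17.

November 17, 2261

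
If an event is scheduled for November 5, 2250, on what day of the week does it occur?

Doomsday rule: the anchor day for the 2200s is Friday. For year 50: 50÷12 = 4 r 2, and 2÷4 = 0, so 4+2+0 = 6.
Friday + 6 ≡ Thursday — that's 2250's doomsday.
In November the doomsday date is Nov 7.
Nov 5 is 2 days before Nov 7; 2 mod 7 = 2, so Thursday − 2 = Tuesday.

Tuesday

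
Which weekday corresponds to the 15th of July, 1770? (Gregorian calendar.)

Sunday

Doomsday rule: the anchor day for the 1700s is Sunday. For year 70: 70÷12 = 5 r 10, and 10÷4 = 2, so 5+10+2 = 17.
Sunday + 17 ≡ Wednesday — that's 1770's doomsday.
In July the doomsday date is Jul 11.
Jul 15 is 4 days after Jul 11; 4 mod 7 = 4, so Wednesday + 4 = Sunday.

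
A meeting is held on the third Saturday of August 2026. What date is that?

August 15, 2026

August 1, 2026 is a Saturday.
The first Saturday is therefore August 1 (same day).
The third Saturday is 1 + 2×7 = August 15.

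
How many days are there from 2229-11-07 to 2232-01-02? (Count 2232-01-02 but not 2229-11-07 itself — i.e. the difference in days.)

Nov 7, 2229 → Nov 7, 2230: 365 days.
Nov 7, 2230 → Nov 7, 2231: 365 days.
Nov 7, 2231 → Dec 7, 2231: 30 days (November has 30).
Dec 7, 2231 → Jan 2, 2232: 26 days.
Total: 786 days.

786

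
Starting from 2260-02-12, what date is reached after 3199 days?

+366 (one year; includes Feb 29, 2260) → Feb 12, 2261 (2833 left).
+365 (one year) → Feb 12, 2262 (2468 left).
+365 (one year) → Feb 12, 2263 (2103 left).
+365 (one year) → Feb 12, 2264 (1738 left).
+366 (one year; includes Feb 29, 2264) → Feb 12, 2265 (1372 left).
+365 (one year) → Feb 12, 2266 (1007 left).
+365 (one year) → Feb 12, 2267 (642 left).
+365 (one year) → Feb 12, 2268 (277 left).
Feb has 29 days: +18 → Mar 1, 2268 (259 left).
Mar has 31 days: +31 → Apr 1, 2268 (228 left).
Apr has 30 days: +30 → May 1, 2268 (198 left).
May has 31 days: +31 → Jun 1, 2268 (167 left).
Jun has 30 days: +30 → Jul 1, 2268 (137 left).
Jul has 31 days: +31 → Aug 1, 2268 (106 left).
Aug has 31 days: +31 → Sep 1, 2268 (75 left).
Sep has 30 days: +30 → Oct 1, 2268 (45 left).
Oct has 31 days: +31 → Nov 1, 2268 (14 left).
+14 → Nov 15, 2268.

November 15, 2268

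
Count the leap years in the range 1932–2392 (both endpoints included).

Multiples of 4 in [1932,2392]: 116.
Of those, multiples of 100: 4 (not leap unless ÷400).
Multiples of 400: 1.
Leap years = 116 − 4 + 1 = 113.

113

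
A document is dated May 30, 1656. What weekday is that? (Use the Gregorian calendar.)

Tuesday

Doomsday rule: the anchor day for the 1600s is Tuesday. For year 56: 56÷12 = 4 r 8, and 8÷4 = 2, so 4+8+2 = 14.
Tuesday + 14 ≡ Tuesday — that's 1656's doomsday.
In May the doomsday date is May 9.
May 30 is 21 days after May 9; 21 mod 7 = 0, so Tuesday + 0 = Tuesday.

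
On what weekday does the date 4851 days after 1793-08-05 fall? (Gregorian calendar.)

Aug 5, 1793 is a Monday.
4851 mod 7 = 0, so 4851 days after a Monday is Monday + 0 = Monday.

Monday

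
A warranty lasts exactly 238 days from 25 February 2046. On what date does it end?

October 21, 2046

Feb has 28 days: +4 → Mar 1, 2046 (234 left).
Mar has 31 days: +31 → Apr 1, 2046 (203 left).
Apr has 30 days: +30 → May 1, 2046 (173 left).
May has 31 days: +31 → Jun 1, 2046 (142 left).
Jun has 30 days: +30 → Jul 1, 2046 (112 left).
Jul has 31 days: +31 → Aug 1, 2046 (81 left).
Aug has 31 days: +31 → Sep 1, 2046 (50 left).
Sep has 30 days: +30 → Oct 1, 2046 (20 left).
+20 → Oct 21, 2046.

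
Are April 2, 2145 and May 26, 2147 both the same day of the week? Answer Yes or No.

Yes

From Apr 2, 2145 to May 26, 2147 is 784 days.
784 mod 7 = 0, so they are the same weekday.
(Apr 2, 2145 is a Friday; May 26, 2147 is a Friday.)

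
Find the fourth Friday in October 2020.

October 1, 2020 is a Thursday.
The first Friday is therefore October 2 (1 days later).
The fourth Friday is 2 + 3×7 = October 23.

October 23, 2020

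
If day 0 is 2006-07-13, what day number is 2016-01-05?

Jul 13, 2006 → Jul 13, 2007: 365 days.
Jul 13, 2007 → Jul 13, 2008: 366 days (Feb 29, 2008 is in that span).
Jul 13, 2008 → Jul 13, 2009: 365 days.
Jul 13, 2009 → Jul 13, 2010: 365 days.
Jul 13, 2010 → Jul 13, 2011: 365 days.
Jul 13, 2011 → Jul 13, 2012: 366 days (Feb 29, 2012 is in that span).
Jul 13, 2012 → Jul 13, 2013: 365 days.
Jul 13, 2013 → Jul 13, 2014: 365 days.
Jul 13, 2014 → Jul 13, 2015: 365 days.
Jul 13, 2015 → Aug 13, 2015: 31 days (July has 31).
Aug 13, 2015 → Sep 13, 2015: 31 days (August has 31).
Sep 13, 2015 → Oct 13, 2015: 30 days (September has 30).
Oct 13, 2015 → Nov 13, 2015: 31 days (October has 31).
Nov 13, 2015 → Dec 13, 2015: 30 days (November has 30).
Dec 13, 2015 → Jan 5, 2016: 23 days.
Total: 3463 days.

3463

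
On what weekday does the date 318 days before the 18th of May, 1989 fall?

First find the weekday of May 18, 1989. Doomsday rule: the anchor day for the 1900s is Wednesday. For year 89: 89÷12 = 7 r 5, and 5÷4 = 1, so 7+5+1 = 13.
Wednesday + 13 ≡ Tuesday — that's 1989's doomsday.
In May the doomsday date is May 9.
May 18 is 9 days after May 9; 9 mod 7 = 2, so Tuesday + 2 = Thursday.
318 mod 7 = 3, so 318 days before a Thursday is Thursday − 3 = Monday.

Monday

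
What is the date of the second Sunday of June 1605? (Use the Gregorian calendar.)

June 12, 1605

June 1, 1605 is a Wednesday.
The first Sunday is therefore June 5 (4 days later).
The second Sunday is 5 + 1×7 = June 12.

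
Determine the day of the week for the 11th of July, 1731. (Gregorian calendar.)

Wednesday

Doomsday rule: the anchor day for the 1700s is Sunday. For year 31: 31÷12 = 2 r 7, and 7÷4 = 1, so 2+7+1 = 10.
Sunday + 10 ≡ Wednesday — that's 1731's doomsday.
In July the doomsday date is Jul 11.
Jul 11 is the doomsday itself: Wednesday.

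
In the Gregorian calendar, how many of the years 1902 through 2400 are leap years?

Multiples of 4 in [1902,2400]: 125.
Of those, multiples of 100: 5 (not leap unless ÷400).
Multiples of 400: 2.
Leap years = 125 − 5 + 2 = 122.

122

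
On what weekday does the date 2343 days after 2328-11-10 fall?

Thursday

First find the weekday of Nov 10, 2328. Doomsday rule: the anchor day for the 2300s is Wednesday. For year 28: 28÷12 = 2 r 4, and 4÷4 = 1, so 2+4+1 = 7.
Wednesday + 7 ≡ Wednesday — that's 2328's doomsday.
In November the doomsday date is Nov 7.
Nov 10 is 3 days after Nov 7; 3 mod 7 = 3, so Wednesday + 3 = Saturday.
2343 mod 7 = 5, so 2343 days after a Saturday is Saturday + 5 = Thursday.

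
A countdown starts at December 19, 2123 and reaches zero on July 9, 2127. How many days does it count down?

1298

Dec 19, 2123 → Dec 19, 2124: 366 days (Feb 29, 2124 is in that span).
Dec 19, 2124 → Dec 19, 2125: 365 days.
Dec 19, 2125 → Dec 19, 2126: 365 days.
Dec 19, 2126 → Jan 19, 2127: 31 days (December has 31).
Jan 19, 2127 → Feb 19, 2127: 31 days (January has 31).
Feb 19, 2127 → Mar 19, 2127: 28 days (February has 28).
Mar 19, 2127 → Apr 19, 2127: 31 days (March has 31).
Apr 19, 2127 → May 19, 2127: 30 days (April has 30).
May 19, 2127 → Jun 19, 2127: 31 days (May has 31).
Jun 19, 2127 → Jul 9, 2127: 20 days.
Total: 1298 days.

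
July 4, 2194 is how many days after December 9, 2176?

6416

Dec 9, 2176 → Dec 9, 2177: 365 days.
Dec 9, 2177 → Dec 9, 2178: 365 days.
Dec 9, 2178 → Dec 9, 2179: 365 days.
Dec 9, 2179 → Dec 9, 2180: 366 days (Feb 29, 2180 is in that span).
Dec 9, 2180 → Dec 9, 2181: 365 days.
Dec 9, 2181 → Dec 9, 2182: 365 days.
Dec 9, 2182 → Dec 9, 2183: 365 days.
Dec 9, 2183 → Dec 9, 2184: 366 days (Feb 29, 2184 is in that span).
Dec 9, 2184 → Dec 9, 2185: 365 days.
Dec 9, 2185 → Dec 9, 2186: 365 days.
Dec 9, 2186 → Dec 9, 2187: 365 days.
Dec 9, 2187 → Dec 9, 2188: 366 days (Feb 29, 2188 is in that span).
Dec 9, 2188 → Dec 9, 2189: 365 days.
Dec 9, 2189 → Dec 9, 2190: 365 days.
Dec 9, 2190 → Dec 9, 2191: 365 days.
Dec 9, 2191 → Dec 9, 2192: 366 days (Feb 29, 2192 is in that span).
Dec 9, 2192 → Dec 9, 2193: 365 days.
Dec 9, 2193 → Jan 9, 2194: 31 days (December has 31).
Jan 9, 2194 → Feb 9, 2194: 31 days (January has 31).
Feb 9, 2194 → Mar 9, 2194: 28 days (February has 28).
Mar 9, 2194 → Apr 9, 2194: 31 days (March has 31).
Apr 9, 2194 → May 9, 2194: 30 days (April has 30).
May 9, 2194 → Jun 9, 2194: 31 days (May has 31).
Jun 9, 2194 → Jul 4, 2194: 25 days.
Total: 6416 days.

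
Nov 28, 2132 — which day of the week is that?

Doomsday rule: the anchor day for the 2100s is Sunday. For year 32: 32÷12 = 2 r 8, and 8÷4 = 2, so 2+8+2 = 12.
Sunday + 12 ≡ Friday — that's 2132's doomsday.
In November the doomsday date is Nov 7.
Nov 28 is 21 days after Nov 7; 21 mod 7 = 0, so Friday + 0 = Friday.

Friday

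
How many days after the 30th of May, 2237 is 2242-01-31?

May 30, 2237 → May 30, 2238: 365 days.
May 30, 2238 → May 30, 2239: 365 days.
May 30, 2239 → May 30, 2240: 366 days (Feb 29, 2240 is in that span).
May 30, 2240 → May 30, 2241: 365 days.
May 30, 2241 → Jun 30, 2241: 31 days (May has 31).
Jun 30, 2241 → Jul 30, 2241: 30 days (June has 30).
Jul 30, 2241 → Aug 30, 2241: 31 days (July has 31).
Aug 30, 2241 → Sep 30, 2241: 31 days (August has 31).
Sep 30, 2241 → Oct 30, 2241: 30 days (September has 30).
Oct 30, 2241 → Nov 30, 2241: 31 days (October has 31).
Nov 30, 2241 → Dec 30, 2241: 30 days (November has 30).
Dec 30, 2241 → Jan 30, 2242: 31 days (December has 31).
Jan 30, 2242 → Jan 31, 2242: 1 days.
Total: 1707 days.

1707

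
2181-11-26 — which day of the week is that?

Monday

January 1, 2181 is a Monday.
Jan 1, 2181 → Feb 1, 2181: 31 days (January has 31).
Feb 1, 2181 → Mar 1, 2181: 28 days (February has 28).
Mar 1, 2181 → Apr 1, 2181: 31 days (March has 31).
Apr 1, 2181 → May 1, 2181: 30 days (April has 30).
May 1, 2181 → Jun 1, 2181: 31 days (May has 31).
Jun 1, 2181 → Jul 1, 2181: 30 days (June has 30).
Jul 1, 2181 → Aug 1, 2181: 31 days (July has 31).
Aug 1, 2181 → Sep 1, 2181: 31 days (August has 31).
Sep 1, 2181 → Oct 1, 2181: 30 days (September has 30).
Oct 1, 2181 → Nov 1, 2181: 31 days (October has 31).
Nov 1, 2181 → Nov 26, 2181: 25 days.
Total: 329 days.
329 mod 7 = 0, so Monday + 0 = Monday.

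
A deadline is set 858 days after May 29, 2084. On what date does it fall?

+365 (one year) → May 29, 2085 (493 left).
+365 (one year) → May 29, 2086 (128 left).
May has 31 days: +3 → Jun 1, 2086 (125 left).
Jun has 30 days: +30 → Jul 1, 2086 (95 left).
Jul has 31 days: +31 → Aug 1, 2086 (64 left).
Aug has 31 days: +31 → Sep 1, 2086 (33 left).
Sep has 30 days: +30 → Oct 1, 2086 (3 left).
+3 → Oct 4, 2086.

October 4, 2086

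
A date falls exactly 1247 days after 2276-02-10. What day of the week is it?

Friday

First find the weekday of Feb 10, 2276. Doomsday rule: the anchor day for the 2200s is Friday. For year 76: 76÷12 = 6 r 4, and 4÷4 = 1, so 6+4+1 = 11.
Friday + 11 ≡ Tuesday — that's 2276's doomsday.
In February the doomsday date is Feb 29 (2276 is a leap year (divisible by 4)).
Feb 10 is 19 days before Feb 29; 19 mod 7 = 5, so Tuesday − 5 = Thursday.
1247 mod 7 = 1, so 1247 days after a Thursday is Thursday + 1 = Friday.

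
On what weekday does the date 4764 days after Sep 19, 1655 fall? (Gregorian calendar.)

Thursday

First find the weekday of Sep 19, 1655. Doomsday rule: the anchor day for the 1600s is Tuesday. For year 55: 55÷12 = 4 r 7, and 7÷4 = 1, so 4+7+1 = 12.
Tuesday + 12 ≡ Sunday — that's 1655's doomsday.
In September the doomsday date is Sep 5.
Sep 19 is 14 days after Sep 5; 14 mod 7 = 0, so Sunday + 0 = Sunday.
4764 mod 7 = 4, so 4764 days after a Sunday is Sunday + 4 = Thursday.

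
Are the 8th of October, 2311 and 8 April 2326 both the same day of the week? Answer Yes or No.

No

From Oct 8, 2311 to Apr 8, 2326 is 5296 days.
5296 mod 7 = 4, so they are different weekdays.
(Oct 8, 2311 is a Sunday; Apr 8, 2326 is a Thursday.)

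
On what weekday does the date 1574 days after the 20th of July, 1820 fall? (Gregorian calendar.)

Wednesday

Jul 20, 1820 is a Thursday.
1574 mod 7 = 6, so 1574 days after a Thursday is Thursday + 6 = Wednesday.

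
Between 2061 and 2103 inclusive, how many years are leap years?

Multiples of 4 in [2061,2103]: 10.
Of those, multiples of 100: 1 (not leap unless ÷400).
Multiples of 400: 0.
Leap years = 10 − 1 + 0 = 9.

9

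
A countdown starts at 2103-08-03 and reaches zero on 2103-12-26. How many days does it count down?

145

Aug 3, 2103 → Sep 3, 2103: 31 days (August has 31).
Sep 3, 2103 → Oct 3, 2103: 30 days (September has 30).
Oct 3, 2103 → Nov 3, 2103: 31 days (October has 31).
Nov 3, 2103 → Dec 3, 2103: 30 days (November has 30).
Dec 3, 2103 → Dec 26, 2103: 23 days.
Total: 145 days.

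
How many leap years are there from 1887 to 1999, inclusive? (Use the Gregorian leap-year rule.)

Multiples of 4 in [1887,1999]: 28.
Of those, multiples of 100: 1 (not leap unless ÷400).
Multiples of 400: 0.
Leap years = 28 − 1 + 0 = 27.

27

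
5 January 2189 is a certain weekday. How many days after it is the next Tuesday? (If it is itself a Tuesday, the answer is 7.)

Jan 5, 2189 is a Monday.
From Monday to the next Tuesday is 1 day.

1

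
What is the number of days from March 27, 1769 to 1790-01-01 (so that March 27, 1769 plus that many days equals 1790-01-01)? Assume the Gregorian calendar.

7585

Mar 27, 1769 → Mar 27, 1770: 365 days.
Mar 27, 1770 → Mar 27, 1771: 365 days.
Mar 27, 1771 → Mar 27, 1772: 366 days (Feb 29, 1772 is in that span).
Mar 27, 1772 → Mar 27, 1773: 365 days.
Mar 27, 1773 → Mar 27, 1774: 365 days.
Mar 27, 1774 → Mar 27, 1775: 365 days.
Mar 27, 1775 → Mar 27, 1776: 366 days (Feb 29, 1776 is in that span).
Mar 27, 1776 → Mar 27, 1777: 365 days.
Mar 27, 1777 → Mar 27, 1778: 365 days.
Mar 27, 1778 → Mar 27, 1779: 365 days.
Mar 27, 1779 → Mar 27, 1780: 366 days (Feb 29, 1780 is in that span).
Mar 27, 1780 → Mar 27, 1781: 365 days.
Mar 27, 1781 → Mar 27, 1782: 365 days.
Mar 27, 1782 → Mar 27, 1783: 365 days.
Mar 27, 1783 → Mar 27, 1784: 366 days (Feb 29, 1784 is in that span).
Mar 27, 1784 → Mar 27, 1785: 365 days.
Mar 27, 1785 → Mar 27, 1786: 365 days.
Mar 27, 1786 → Mar 27, 1787: 365 days.
Mar 27, 1787 → Mar 27, 1788: 366 days (Feb 29, 1788 is in that span).
Mar 27, 1788 → Mar 27, 1789: 365 days.
Mar 27, 1789 → Apr 27, 1789: 31 days (March has 31).
Apr 27, 1789 → May 27, 1789: 30 days (April has 30).
May 27, 1789 → Jun 27, 1789: 31 days (May has 31).
Jun 27, 1789 → Jul 27, 1789: 30 days (June has 30).
Jul 27, 1789 → Aug 27, 1789: 31 days (July has 31).
Aug 27, 1789 → Sep 27, 1789: 31 days (August has 31).
Sep 27, 1789 → Oct 27, 1789: 30 days (September has 30).
Oct 27, 1789 → Nov 27, 1789: 31 days (October has 31).
Nov 27, 1789 → Dec 27, 1789: 30 days (November has 30).
Dec 27, 1789 → Jan 1, 1790: 5 days.
Total: 7585 days.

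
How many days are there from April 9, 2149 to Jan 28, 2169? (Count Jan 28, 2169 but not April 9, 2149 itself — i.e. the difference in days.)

Apr 9, 2149 → Apr 9, 2150: 365 days.
Apr 9, 2150 → Apr 9, 2151: 365 days.
Apr 9, 2151 → Apr 9, 2152: 366 days (Feb 29, 2152 is in that span).
Apr 9, 2152 → Apr 9, 2153: 365 days.
Apr 9, 2153 → Apr 9, 2154: 365 days.
Apr 9, 2154 → Apr 9, 2155: 365 days.
Apr 9, 2155 → Apr 9, 2156: 366 days (Feb 29, 2156 is in that span).
Apr 9, 2156 → Apr 9, 2157: 365 days.
Apr 9, 2157 → Apr 9, 2158: 365 days.
Apr 9, 2158 → Apr 9, 2159: 365 days.
Apr 9, 2159 → Apr 9, 2160: 366 days (Feb 29, 2160 is in that span).
Apr 9, 2160 → Apr 9, 2161: 365 days.
Apr 9, 2161 → Apr 9, 2162: 365 days.
Apr 9, 2162 → Apr 9, 2163: 365 days.
Apr 9, 2163 → Apr 9, 2164: 366 days (Feb 29, 2164 is in that span).
Apr 9, 2164 → Apr 9, 2165: 365 days.
Apr 9, 2165 → Apr 9, 2166: 365 days.
Apr 9, 2166 → Apr 9, 2167: 365 days.
Apr 9, 2167 → Apr 9, 2168: 366 days (Feb 29, 2168 is in that span).
Apr 9, 2168 → May 9, 2168: 30 days (April has 30).
May 9, 2168 → Jun 9, 2168: 31 days (May has 31).
Jun 9, 2168 → Jul 9, 2168: 30 days (June has 30).
Jul 9, 2168 → Aug 9, 2168: 31 days (July has 31).
Aug 9, 2168 → Sep 9, 2168: 31 days (August has 31).
Sep 9, 2168 → Oct 9, 2168: 30 days (September has 30).
Oct 9, 2168 → Nov 9, 2168: 31 days (October has 31).
Nov 9, 2168 → Dec 9, 2168: 30 days (November has 30).
Dec 9, 2168 → Jan 9, 2169: 31 days (December has 31).
Jan 9, 2169 → Jan 28, 2169: 19 days.
Total: 7234 days.

7234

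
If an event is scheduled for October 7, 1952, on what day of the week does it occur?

Doomsday rule: the anchor day for the 1900s is Wednesday. For year 52: 52÷12 = 4 r 4, and 4÷4 = 1, so 4+4+1 = 9.
Wednesday + 9 ≡ Friday — that's 1952's doomsday.
In October the doomsday date is Oct 10.
Oct 7 is 3 days before Oct 10; 3 mod 7 = 3, so Friday − 3 = Tuesday.

Tuesday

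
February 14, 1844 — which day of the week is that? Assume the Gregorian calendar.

Doomsday rule: the anchor day for the 1800s is Friday. For year 44: 44÷12 = 3 r 8, and 8÷4 = 2, so 3+8+2 = 13.
Friday + 13 ≡ Thursday — that's 1844's doomsday.
In February the doomsday date is Feb 29 (1844 is a leap year (divisible by 4)).
Feb 14 is 15 days before Feb 29; 15 mod 7 = 1, so Thursday − 1 = Wednesday.

Wednesday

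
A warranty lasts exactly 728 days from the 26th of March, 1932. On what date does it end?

March 24, 1934

+365 (one year) → Mar 26, 1933 (363 left).
Mar has 31 days: +6 → Apr 1, 1933 (357 left).
Apr has 30 days: +30 → May 1, 1933 (327 left).
May has 31 days: +31 → Jun 1, 1933 (296 left).
Jun has 30 days: +30 → Jul 1, 1933 (266 left).
Jul has 31 days: +31 → Aug 1, 1933 (235 left).
Aug has 31 days: +31 → Sep 1, 1933 (204 left).
Sep has 30 days: +30 → Oct 1, 1933 (174 left).
Oct has 31 days: +31 → Nov 1, 1933 (143 left).
Nov has 30 days: +30 → Dec 1, 1933 (113 left).
Dec has 31 days: +31 → Jan 1, 1934 (82 left).
Jan has 31 days: +31 → Feb 1, 1934 (51 left).
Feb has 28 days: +28 → Mar 1, 1934 (23 left).
+23 → Mar 24, 1934.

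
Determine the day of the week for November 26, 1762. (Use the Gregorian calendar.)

Doomsday rule: the anchor day for the 1700s is Sunday. For year 62: 62÷12 = 5 r 2, and 2÷4 = 0, so 5+2+0 = 7.
Sunday + 7 ≡ Sunday — that's 1762's doomsday.
In November the doomsday date is Nov 7.
Nov 26 is 19 days after Nov 7; 19 mod 7 = 5, so Sunday + 5 = Friday.

Friday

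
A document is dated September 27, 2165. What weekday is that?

Doomsday rule: the anchor day for the 2100s is Sunday. For year 65: 65÷12 = 5 r 5, and 5÷4 = 1, so 5+5+1 = 11.
Sunday + 11 ≡ Thursday — that's 2165's doomsday.
In September the doomsday date is Sep 5.
Sep 27 is 22 days after Sep 5; 22 mod 7 = 1, so Thursday + 1 = Friday.

Friday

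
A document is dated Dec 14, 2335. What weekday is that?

Doomsday rule: the anchor day for the 2300s is Wednesday. For year 35: 35÷12 = 2 r 11, and 11÷4 = 2, so 2+11+2 = 15.
Wednesday + 15 ≡ Thursday — that's 2335's doomsday.
In December the doomsday date is Dec 12.
Dec 14 is 2 days after Dec 12; 2 mod 7 = 2, so Thursday + 2 = Saturday.

Saturday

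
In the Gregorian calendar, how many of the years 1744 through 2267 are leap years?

Multiples of 4 in [1744,2267]: 131.
Of those, multiples of 100: 5 (not leap unless ÷400).
Multiples of 400: 1.
Leap years = 131 − 5 + 1 = 127.

127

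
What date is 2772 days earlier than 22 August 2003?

−365 (one year) → Aug 22, 2002 (2407 left).
−365 (one year) → Aug 22, 2001 (2042 left).
−365 (one year) → Aug 22, 2000 (1677 left).
−366 (one year; includes Feb 29, 2000) → Aug 22, 1999 (1311 left).
−365 (one year) → Aug 22, 1998 (946 left).
−365 (one year) → Aug 22, 1997 (581 left).
−365 (one year) → Aug 22, 1996 (216 left).
−22 → Jul 31, 1996 (end of Jul, 31 days; 194 left).
−31 → Jun 30, 1996 (end of Jun, 30 days; 163 left).
−30 → May 31, 1996 (end of May, 31 days; 133 left).
−31 → Apr 30, 1996 (end of Apr, 30 days; 102 left).
−30 → Mar 31, 1996 (end of Mar, 31 days; 72 left).
−31 → Feb 29, 1996 (end of Feb, 29 days; 41 left).
−29 → Jan 31, 1996 (end of Jan, 31 days; 12 left).
−12 → Jan 19, 1996.

January 19, 1996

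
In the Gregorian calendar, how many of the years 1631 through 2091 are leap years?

112

Multiples of 4 in [1631,2091]: 115.
Of those, multiples of 100: 4 (not leap unless ÷400).
Multiples of 400: 1.
Leap years = 115 − 4 + 1 = 112.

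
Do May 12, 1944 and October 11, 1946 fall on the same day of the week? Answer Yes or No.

From May 12, 1944 to Oct 11, 1946 is 882 days.
882 mod 7 = 0, so they are the same weekday.
(May 12, 1944 is a Friday; Oct 11, 1946 is a Friday.)

Yes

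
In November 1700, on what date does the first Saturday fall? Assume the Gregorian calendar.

November 1, 1700 is a Monday.
The first Saturday is therefore November 6 (5 days later).

November 6, 1700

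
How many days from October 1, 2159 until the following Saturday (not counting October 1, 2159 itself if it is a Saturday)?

Oct 1, 2159 is a Monday.
From Monday to the next Saturday is 5 days.

5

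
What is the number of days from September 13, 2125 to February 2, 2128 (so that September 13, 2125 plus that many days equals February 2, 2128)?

872

Sep 13, 2125 → Sep 13, 2126: 365 days.
Sep 13, 2126 → Sep 13, 2127: 365 days.
Sep 13, 2127 → Oct 13, 2127: 30 days (September has 30).
Oct 13, 2127 → Nov 13, 2127: 31 days (October has 31).
Nov 13, 2127 → Dec 13, 2127: 30 days (November has 30).
Dec 13, 2127 → Jan 13, 2128: 31 days (December has 31).
Jan 13, 2128 → Feb 2, 2128: 20 days.
Total: 872 days.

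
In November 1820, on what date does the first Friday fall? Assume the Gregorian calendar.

November 3, 1820

November 1, 1820 is a Wednesday.
The first Friday is therefore November 3 (2 days later).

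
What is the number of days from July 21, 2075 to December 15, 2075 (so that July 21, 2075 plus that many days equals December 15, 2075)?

Jul 21, 2075 → Aug 21, 2075: 31 days (July has 31).
Aug 21, 2075 → Sep 21, 2075: 31 days (August has 31).
Sep 21, 2075 → Oct 21, 2075: 30 days (September has 30).
Oct 21, 2075 → Nov 21, 2075: 31 days (October has 31).
Nov 21, 2075 → Dec 15, 2075: 24 days.
Total: 147 days.

147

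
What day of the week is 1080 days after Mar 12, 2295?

Thursday

First find the weekday of Mar 12, 2295. Doomsday rule: the anchor day for the 2200s is Friday. For year 95: 95÷12 = 7 r 11, and 11÷4 = 2, so 7+11+2 = 20.
Friday + 20 ≡ Thursday — that's 2295's doomsday.
In March the doomsday date is Mar 14.
Mar 12 is 2 days before Mar 14; 2 mod 7 = 2, so Thursday − 2 = Tuesday.
1080 mod 7 = 2, so 1080 days after a Tuesday is Tuesday + 2 = Thursday.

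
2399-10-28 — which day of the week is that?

Thursday

Doomsday rule: the anchor day for the 2300s is Wednesday. For year 99: 99÷12 = 8 r 3, and 3÷4 = 0, so 8+3+0 = 11.
Wednesday + 11 ≡ Sunday — that's 2399's doomsday.
In October the doomsday date is Oct 10.
Oct 28 is 18 days after Oct 10; 18 mod 7 = 4, so Sunday + 4 = Thursday.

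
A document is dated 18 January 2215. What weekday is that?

Doomsday rule: the anchor day for the 2200s is Friday. For year 15: 15÷12 = 1 r 3, and 3÷4 = 0, so 1+3+0 = 4.
Friday + 4 ≡ Tuesday — that's 2215's doomsday.
In January the doomsday date is Jan 3 (2215 is not a leap year).
Jan 18 is 15 days after Jan 3; 15 mod 7 = 1, so Tuesday + 1 = Wednesday.

Wednesday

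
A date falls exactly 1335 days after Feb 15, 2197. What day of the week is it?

Feb 15, 2197 is a Wednesday.
1335 mod 7 = 5, so 1335 days after a Wednesday is Wednesday + 5 = Monday.

Monday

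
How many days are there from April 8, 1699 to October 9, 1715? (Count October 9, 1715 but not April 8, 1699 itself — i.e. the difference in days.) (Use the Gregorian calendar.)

6027

Apr 8, 1699 → Apr 8, 1700: 365 days.
Apr 8, 1700 → Apr 8, 1701: 365 days.
Apr 8, 1701 → Apr 8, 1702: 365 days.
Apr 8, 1702 → Apr 8, 1703: 365 days.
Apr 8, 1703 → Apr 8, 1704: 366 days (Feb 29, 1704 is in that span).
Apr 8, 1704 → Apr 8, 1705: 365 days.
Apr 8, 1705 → Apr 8, 1706: 365 days.
Apr 8, 1706 → Apr 8, 1707: 365 days.
Apr 8, 1707 → Apr 8, 1708: 366 days (Feb 29, 1708 is in that span).
Apr 8, 1708 → Apr 8, 1709: 365 days.
Apr 8, 1709 → Apr 8, 1710: 365 days.
Apr 8, 1710 → Apr 8, 1711: 365 days.
Apr 8, 1711 → Apr 8, 1712: 366 days (Feb 29, 1712 is in that span).
Apr 8, 1712 → Apr 8, 1713: 365 days.
Apr 8, 1713 → Apr 8, 1714: 365 days.
Apr 8, 1714 → Apr 8, 1715: 365 days.
Apr 8, 1715 → May 8, 1715: 30 days (April has 30).
May 8, 1715 → Jun 8, 1715: 31 days (May has 31).
Jun 8, 1715 → Jul 8, 1715: 30 days (June has 30).
Jul 8, 1715 → Aug 8, 1715: 31 days (July has 31).
Aug 8, 1715 → Sep 8, 1715: 31 days (August has 31).
Sep 8, 1715 → Oct 8, 1715: 30 days (September has 30).
Oct 8, 1715 → Oct 9, 1715: 1 days.
Total: 6027 days.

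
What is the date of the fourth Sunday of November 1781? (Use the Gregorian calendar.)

November 25, 1781

November 1, 1781 is a Thursday.
The first Sunday is therefore November 4 (3 days later).
The fourth Sunday is 4 + 3×7 = November 25.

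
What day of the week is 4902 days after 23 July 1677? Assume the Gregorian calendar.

Sunday

Jul 23, 1677 is a Friday.
4902 mod 7 = 2, so 4902 days after a Friday is Friday + 2 = Sunday.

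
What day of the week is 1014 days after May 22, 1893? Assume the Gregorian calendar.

Sunday

First find the weekday of May 22, 1893. Doomsday rule: the anchor day for the 1800s is Friday. For year 93: 93÷12 = 7 r 9, and 9÷4 = 2, so 7+9+2 = 18.
Friday + 18 ≡ Tuesday — that's 1893's doomsday.
In May the doomsday date is May 9.
May 22 is 13 days after May 9; 13 mod 7 = 6, so Tuesday + 6 = Monday.
1014 mod 7 = 6, so 1014 days after a Monday is Monday + 6 = Sunday.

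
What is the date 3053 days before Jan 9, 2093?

−366 (one year; includes Feb 29, 2092) → Jan 9, 2092 (2687 left).
−365 (one year) → Jan 9, 2091 (2322 left).
−365 (one year) → Jan 9, 2090 (1957 left).
−365 (one year) → Jan 9, 2089 (1592 left).
−366 (one year; includes Feb 29, 2088) → Jan 9, 2088 (1226 left).
−365 (one year) → Jan 9, 2087 (861 left).
−365 (one year) → Jan 9, 2086 (496 left).
−365 (one year) → Jan 9, 2085 (131 left).
−9 → Dec 31, 2084 (end of Dec, 31 days; 122 left).
−31 → Nov 30, 2084 (end of Nov, 30 days; 91 left).
−30 → Oct 31, 2084 (end of Oct, 31 days; 61 left).
−31 → Sep 30, 2084 (end of Sep, 30 days; 30 left).
−30 → Aug 31, 2084 (end of Aug, 31 days; 0 left).

August 31, 2084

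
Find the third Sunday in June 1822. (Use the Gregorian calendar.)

June 16, 1822

June 1, 1822 is a Saturday.
The first Sunday is therefore June 2 (1 days later).
The third Sunday is 2 + 2×7 = June 16.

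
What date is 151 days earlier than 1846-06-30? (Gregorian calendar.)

−30 → May 31, 1846 (end of May, 31 days; 121 left).
−31 → Apr 30, 1846 (end of Apr, 30 days; 90 left).
−30 → Mar 31, 1846 (end of Mar, 31 days; 60 left).
−31 → Feb 28, 1846 (end of Feb, 28 days; 29 left).
−28 → Jan 31, 1846 (end of Jan, 31 days; 1 left).
−1 → Jan 30, 1846.

January 30, 1846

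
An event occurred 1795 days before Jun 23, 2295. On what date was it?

July 24, 2290

−365 (one year) → Jun 23, 2294 (1430 left).
−365 (one year) → Jun 23, 2293 (1065 left).
−365 (one year) → Jun 23, 2292 (700 left).
−366 (one year; includes Feb 29, 2292) → Jun 23, 2291 (334 left).
−23 → May 31, 2291 (end of May, 31 days; 311 left).
−31 → Apr 30, 2291 (end of Apr, 30 days; 280 left).
−30 → Mar 31, 2291 (end of Mar, 31 days; 250 left).
−31 → Feb 28, 2291 (end of Feb, 28 days; 219 left).
−28 → Jan 31, 2291 (end of Jan, 31 days; 191 left).
−31 → Dec 31, 2290 (end of Dec, 31 days; 160 left).
−31 → Nov 30, 2290 (end of Nov, 30 days; 129 left).
−30 → Oct 31, 2290 (end of Oct, 31 days; 99 left).
−31 → Sep 30, 2290 (end of Sep, 30 days; 68 left).
−30 → Aug 31, 2290 (end of Aug, 31 days; 38 left).
−31 → Jul 31, 2290 (end of Jul, 31 days; 7 left).
−7 → Jul 24, 2290.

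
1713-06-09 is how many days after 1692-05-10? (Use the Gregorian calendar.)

May 10, 1692 → May 10, 1693: 365 days.
May 10, 1693 → May 10, 1694: 365 days.
May 10, 1694 → May 10, 1695: 365 days.
May 10, 1695 → May 10, 1696: 366 days (Feb 29, 1696 is in that span).
May 10, 1696 → May 10, 1697: 365 days.
May 10, 1697 → May 10, 1698: 365 days.
May 10, 1698 → May 10, 1699: 365 days.
May 10, 1699 → May 10, 1700: 365 days.
May 10, 1700 → May 10, 1701: 365 days.
May 10, 1701 → May 10, 1702: 365 days.
May 10, 1702 → May 10, 1703: 365 days.
May 10, 1703 → May 10, 1704: 366 days (Feb 29, 1704 is in that span).
May 10, 1704 → May 10, 1705: 365 days.
May 10, 1705 → May 10, 1706: 365 days.
May 10, 1706 → May 10, 1707: 365 days.
May 10, 1707 → May 10, 1708: 366 days (Feb 29, 1708 is in that span).
May 10, 1708 → May 10, 1709: 365 days.
May 10, 1709 → May 10, 1710: 365 days.
May 10, 1710 → May 10, 1711: 365 days.
May 10, 1711 → May 10, 1712: 366 days (Feb 29, 1712 is in that span).
May 10, 1712 → Jun 10, 1712: 31 days (May has 31).
Jun 10, 1712 → Jul 10, 1712: 30 days (June has 30).
Jul 10, 1712 → Aug 10, 1712: 31 days (July has 31).
Aug 10, 1712 → Sep 10, 1712: 31 days (August has 31).
Sep 10, 1712 → Oct 10, 1712: 30 days (September has 30).
Oct 10, 1712 → Nov 10, 1712: 31 days (October has 31).
Nov 10, 1712 → Dec 10, 1712: 30 days (November has 30).
Dec 10, 1712 → Jan 10, 1713: 31 days (December has 31).
Jan 10, 1713 → Feb 10, 1713: 31 days (January has 31).
Feb 10, 1713 → Mar 10, 1713: 28 days (February has 28).
Mar 10, 1713 → Apr 10, 1713: 31 days (March has 31).
Apr 10, 1713 → May 10, 1713: 30 days (April has 30).
May 10, 1713 → Jun 9, 1713: 30 days.
Total: 7699 days.

7699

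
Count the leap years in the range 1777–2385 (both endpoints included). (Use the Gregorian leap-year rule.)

147

Multiples of 4 in [1777,2385]: 152.
Of those, multiples of 100: 6 (not leap unless ÷400).
Multiples of 400: 1.
Leap years = 152 − 6 + 1 = 147.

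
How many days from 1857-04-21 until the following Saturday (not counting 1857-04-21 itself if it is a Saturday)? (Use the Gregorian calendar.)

4

Apr 21, 1857 is a Tuesday.
From Tuesday to the next Saturday is 4 days.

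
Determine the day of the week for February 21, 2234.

Doomsday rule: the anchor day for the 2200s is Friday. For year 34: 34÷12 = 2 r 10, and 10÷4 = 2, so 2+10+2 = 14.
Friday + 14 ≡ Friday — that's 2234's doomsday.
In February the doomsday date is Feb 28 (2234 is not a leap year).
Feb 21 is 7 days before Feb 28; 7 mod 7 = 0, so Friday − 0 = Friday.

Friday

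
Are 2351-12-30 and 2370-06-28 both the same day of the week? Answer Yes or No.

From Dec 30, 2351 to Jun 28, 2370 is 6755 days.
6755 mod 7 = 0, so they are the same weekday.
(Dec 30, 2351 is a Sunday; Jun 28, 2370 is a Sunday.)

Yes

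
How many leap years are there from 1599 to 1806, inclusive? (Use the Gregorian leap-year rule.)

Multiples of 4 in [1599,1806]: 52.
Of those, multiples of 100: 3 (not leap unless ÷400).
Multiples of 400: 1.
Leap years = 52 − 3 + 1 = 50.

50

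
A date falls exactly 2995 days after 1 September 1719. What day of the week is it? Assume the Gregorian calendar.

Thursday

First find the weekday of Sep 1, 1719. Doomsday rule: the anchor day for the 1700s is Sunday. For year 19: 19÷12 = 1 r 7, and 7÷4 = 1, so 1+7+1 = 9.
Sunday + 9 ≡ Tuesday — that's 1719's doomsday.
In September the doomsday date is Sep 5.
Sep 1 is 4 days before Sep 5; 4 mod 7 = 4, so Tuesday − 4 = Friday.
2995 mod 7 = 6, so 2995 days after a Friday is Friday + 6 = Thursday.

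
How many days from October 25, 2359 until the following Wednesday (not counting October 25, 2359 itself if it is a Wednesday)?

3

Oct 25, 2359 is a Sunday.
From Sunday to the next Wednesday is 3 days.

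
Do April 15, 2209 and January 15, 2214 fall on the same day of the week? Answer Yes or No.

From Apr 15, 2209 to Jan 15, 2214 is 1736 days.
1736 mod 7 = 0, so they are the same weekday.
(Apr 15, 2209 is a Saturday; Jan 15, 2214 is a Saturday.)

Yes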